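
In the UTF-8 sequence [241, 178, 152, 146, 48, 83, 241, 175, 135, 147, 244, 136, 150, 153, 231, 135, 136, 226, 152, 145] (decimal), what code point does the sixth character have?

Offset 0: leading byte 0xF1 = 11110001 → 4-byte char #1 = F1 B2 98 92.
Offset 4: leading byte 0x30 = 00110000 → 1-byte char #2 = 30.
Offset 5: leading byte 0x53 = 01010011 → 1-byte char #3 = 53.
Offset 6: leading byte 0xF1 = 11110001 → 4-byte char #4 = F1 AF 87 93.
Offset 10: leading byte 0xF4 = 11110100 → 4-byte char #5 = F4 88 96 99.
Offset 14: leading byte 0xE7 = 11100111 → 3-byte char #6 = E7 87 88.
Leading byte 0xE7 = 11100111 matches 1110xxxx → 3-byte sequence.
Byte 1: 0xE7 = 11100111, payload 0111 (4 bits).
Byte 2: 0x87 = 10000111 (10xxxxxx ✓), payload 000111.
Byte 3: 0x88 = 10001000 (10xxxxxx ✓), payload 001000.
Concatenate: 0111000111001000 = 0x71C8 (16 bits → U+71C8).

U+71C8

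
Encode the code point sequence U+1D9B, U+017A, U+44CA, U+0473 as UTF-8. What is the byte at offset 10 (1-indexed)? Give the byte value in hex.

1-indexed offset 10 is 0-indexed offset 9.
U+1D9B → 3-byte form E1 B6 9B at offsets 0–2.
U+017A → 2-byte form C5 BA at offsets 3–4.
U+44CA → 3-byte form E4 93 8A at offsets 5–7.
U+0473 → 2-byte form D1 B3 at offsets 8–9.
Offset 9 falls in char 4's range; it's byte 2 of D1 B3 = 0xB3.

0xB3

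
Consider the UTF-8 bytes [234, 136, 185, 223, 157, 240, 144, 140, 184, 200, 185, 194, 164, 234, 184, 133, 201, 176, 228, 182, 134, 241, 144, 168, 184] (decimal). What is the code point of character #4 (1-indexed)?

U+0239

Offset 0: leading byte 0xEA = 11101010 → 3-byte char #1 = EA 88 B9.
Offset 3: leading byte 0xDF = 11011111 → 2-byte char #2 = DF 9D.
Offset 5: leading byte 0xF0 = 11110000 → 4-byte char #3 = F0 90 8C B8.
Offset 9: leading byte 0xC8 = 11001000 → 2-byte char #4 = C8 B9.
Leading byte 0xC8 = 11001000 matches 110xxxxx → 2-byte sequence.
Byte 1: 0xC8 = 11001000, payload 01000 (5 bits).
Byte 2: 0xB9 = 10111001 (10xxxxxx ✓), payload 111001.
Concatenate: 01000111001 = 0x239 (11 bits → U+0239).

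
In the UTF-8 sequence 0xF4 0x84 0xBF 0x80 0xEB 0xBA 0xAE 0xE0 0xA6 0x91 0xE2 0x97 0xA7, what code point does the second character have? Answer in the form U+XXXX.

U+BEAE

Offset 0: leading byte 0xF4 = 11110100 → 4-byte char #1 = F4 84 BF 80.
Offset 4: leading byte 0xEB = 11101011 → 3-byte char #2 = EB BA AE.
Leading byte 0xEB = 11101011 matches 1110xxxx → 3-byte sequence.
Byte 1: 0xEB = 11101011, payload 1011 (4 bits).
Byte 2: 0xBA = 10111010 (10xxxxxx ✓), payload 111010.
Byte 3: 0xAE = 10101110 (10xxxxxx ✓), payload 101110.
Concatenate: 1011111010101110 = 0xBEAE (16 bits → U+BEAE).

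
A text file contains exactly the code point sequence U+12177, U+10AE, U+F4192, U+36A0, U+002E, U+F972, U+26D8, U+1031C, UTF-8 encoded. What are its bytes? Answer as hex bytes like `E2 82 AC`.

F0 92 85 B7 E1 82 AE F3 B4 86 92 E3 9A A0 2E EF A5 B2 E2 9B 98 F0 90 8C 9C

U+12177: 4-byte form → F0 92 85 B7.
U+10AE: 3-byte form → E1 82 AE.
U+F4192: 4-byte form → F3 B4 86 92.
U+36A0: 3-byte form → E3 9A A0.
U+002E: 1-byte form → 2E.
U+F972: 3-byte form → EF A5 B2.
U+26D8: 3-byte form → E2 9B 98.
U+1031C: 4-byte form → F0 90 8C 9C.
Concatenated (25 bytes): F0 92 85 B7 E1 82 AE F3 B4 86 92 E3 9A A0 2E EF A5 B2 E2 9B 98 F0 90 8C 9C.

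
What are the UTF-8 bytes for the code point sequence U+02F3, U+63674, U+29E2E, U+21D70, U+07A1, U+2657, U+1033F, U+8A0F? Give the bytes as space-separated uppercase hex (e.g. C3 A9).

CB B3 F1 A3 99 B4 F0 A9 B8 AE F0 A1 B5 B0 DE A1 E2 99 97 F0 90 8C BF E8 A8 8F

U+02F3: 2-byte form → CB B3.
U+63674: 4-byte form → F1 A3 99 B4.
U+29E2E: 4-byte form → F0 A9 B8 AE.
U+21D70: 4-byte form → F0 A1 B5 B0.
U+07A1: 2-byte form → DE A1.
U+2657: 3-byte form → E2 99 97.
U+1033F: 4-byte form → F0 90 8C BF.
U+8A0F: 3-byte form → E8 A8 8F.
Concatenated (26 bytes): CB B3 F1 A3 99 B4 F0 A9 B8 AE F0 A1 B5 B0 DE A1 E2 99 97 F0 90 8C BF E8 A8 8F.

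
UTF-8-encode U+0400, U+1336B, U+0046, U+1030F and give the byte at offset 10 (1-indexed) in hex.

1-indexed offset 10 is 0-indexed offset 9.
U+0400 → 2-byte form D0 80 at offsets 0–1.
U+1336B → 4-byte form F0 93 8D AB at offsets 2–5.
U+0046 → 1-byte form 46 at offsets 6–6.
U+1030F → 4-byte form F0 90 8C 8F at offsets 7–10.
Offset 9 falls in char 4's range; it's byte 3 of F0 90 8C 8F = 0x8C.

0x8C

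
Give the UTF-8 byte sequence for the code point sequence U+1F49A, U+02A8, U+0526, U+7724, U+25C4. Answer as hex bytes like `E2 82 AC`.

F0 9F 92 9A CA A8 D4 A6 E7 9C A4 E2 97 84

U+1F49A: 4-byte form → F0 9F 92 9A.
U+02A8: 2-byte form → CA A8.
U+0526: 2-byte form → D4 A6.
U+7724: 3-byte form → E7 9C A4.
U+25C4: 3-byte form → E2 97 84.
Concatenated (14 bytes): F0 9F 92 9A CA A8 D4 A6 E7 9C A4 E2 97 84.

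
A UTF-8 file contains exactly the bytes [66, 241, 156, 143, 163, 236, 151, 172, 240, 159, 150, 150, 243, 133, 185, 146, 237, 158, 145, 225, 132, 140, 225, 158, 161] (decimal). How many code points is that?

8

Byte at offset 0: 0x42 = 01000010 → 1-byte char (#1). Advance 1.
Byte at offset 1: 0xF1 = 11110001 → 4-byte char (#2). Advance 4.
Byte at offset 5: 0xEC = 11101100 → 3-byte char (#3). Advance 3.
Byte at offset 8: 0xF0 = 11110000 → 4-byte char (#4). Advance 4.
Byte at offset 12: 0xF3 = 11110011 → 4-byte char (#5). Advance 4.
Byte at offset 16: 0xED = 11101101 → 3-byte char (#6). Advance 3.
Byte at offset 19: 0xE1 = 11100001 → 3-byte char (#7). Advance 3.
Byte at offset 22: 0xE1 = 11100001 → 3-byte char (#8). Advance 3.
Reached end at offset 25 after 8 code points.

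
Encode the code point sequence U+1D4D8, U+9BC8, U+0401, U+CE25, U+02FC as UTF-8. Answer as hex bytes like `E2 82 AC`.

F0 9D 93 98 E9 AF 88 D0 81 EC B8 A5 CB BC

U+1D4D8: 4-byte form → F0 9D 93 98.
U+9BC8: 3-byte form → E9 AF 88.
U+0401: 2-byte form → D0 81.
U+CE25: 3-byte form → EC B8 A5.
U+02FC: 2-byte form → CB BC.
Concatenated (14 bytes): F0 9D 93 98 E9 AF 88 D0 81 EC B8 A5 CB BC.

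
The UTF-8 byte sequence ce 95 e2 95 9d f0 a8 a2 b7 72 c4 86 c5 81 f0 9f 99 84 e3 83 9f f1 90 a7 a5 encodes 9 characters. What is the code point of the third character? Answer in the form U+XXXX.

Offset 0: leading byte 0xCE = 11001110 → 2-byte char #1 = CE 95.
Offset 2: leading byte 0xE2 = 11100010 → 3-byte char #2 = E2 95 9D.
Offset 5: leading byte 0xF0 = 11110000 → 4-byte char #3 = F0 A8 A2 B7.
Leading byte 0xF0 = 11110000 matches 11110xxx → 4-byte sequence.
Byte 1: 0xF0 = 11110000, payload 000 (3 bits).
Byte 2: 0xA8 = 10101000 (10xxxxxx ✓), payload 101000.
Byte 3: 0xA2 = 10100010 (10xxxxxx ✓), payload 100010.
Byte 4: 0xB7 = 10110111 (10xxxxxx ✓), payload 110111.
Concatenate: 000101000100010110111 = 0x288B7 (21 bits → U+288B7).

U+288B7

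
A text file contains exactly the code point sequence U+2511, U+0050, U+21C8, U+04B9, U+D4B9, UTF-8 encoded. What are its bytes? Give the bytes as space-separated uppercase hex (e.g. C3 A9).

E2 94 91 50 E2 87 88 D2 B9 ED 92 B9

U+2511: 3-byte form → E2 94 91.
U+0050: 1-byte form → 50.
U+21C8: 3-byte form → E2 87 88.
U+04B9: 2-byte form → D2 B9.
U+D4B9: 3-byte form → ED 92 B9.
Concatenated (12 bytes): E2 94 91 50 E2 87 88 D2 B9 ED 92 B9.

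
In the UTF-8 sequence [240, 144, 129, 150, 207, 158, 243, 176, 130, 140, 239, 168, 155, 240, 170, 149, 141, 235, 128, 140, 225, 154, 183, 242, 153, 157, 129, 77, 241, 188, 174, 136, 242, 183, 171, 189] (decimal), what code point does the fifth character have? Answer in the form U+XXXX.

Offset 0: leading byte 0xF0 = 11110000 → 4-byte char #1 = F0 90 81 96.
Offset 4: leading byte 0xCF = 11001111 → 2-byte char #2 = CF 9E.
Offset 6: leading byte 0xF3 = 11110011 → 4-byte char #3 = F3 B0 82 8C.
Offset 10: leading byte 0xEF = 11101111 → 3-byte char #4 = EF A8 9B.
Offset 13: leading byte 0xF0 = 11110000 → 4-byte char #5 = F0 AA 95 8D.
Leading byte 0xF0 = 11110000 matches 11110xxx → 4-byte sequence.
Byte 1: 0xF0 = 11110000, payload 000 (3 bits).
Byte 2: 0xAA = 10101010 (10xxxxxx ✓), payload 101010.
Byte 3: 0x95 = 10010101 (10xxxxxx ✓), payload 010101.
Byte 4: 0x8D = 10001101 (10xxxxxx ✓), payload 001101.
Concatenate: 000101010010101001101 = 0x2A54D (21 bits → U+2A54D).

U+2A54D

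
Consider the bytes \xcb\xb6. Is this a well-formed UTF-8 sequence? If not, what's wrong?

Leading byte 0xCB = 11001011 → 2-byte form.
Continuation bytes 0xB6=10110110 all match 10xxxxxx.
Decoded value 0x2F6 is ≥ 0x80 (shortest form) and not a surrogate.

valid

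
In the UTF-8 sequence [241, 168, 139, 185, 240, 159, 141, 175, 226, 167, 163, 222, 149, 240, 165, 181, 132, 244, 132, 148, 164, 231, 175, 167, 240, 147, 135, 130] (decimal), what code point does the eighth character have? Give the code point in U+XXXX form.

Offset 0: leading byte 0xF1 = 11110001 → 4-byte char #1 = F1 A8 8B B9.
Offset 4: leading byte 0xF0 = 11110000 → 4-byte char #2 = F0 9F 8D AF.
Offset 8: leading byte 0xE2 = 11100010 → 3-byte char #3 = E2 A7 A3.
Offset 11: leading byte 0xDE = 11011110 → 2-byte char #4 = DE 95.
Offset 13: leading byte 0xF0 = 11110000 → 4-byte char #5 = F0 A5 B5 84.
Offset 17: leading byte 0xF4 = 11110100 → 4-byte char #6 = F4 84 94 A4.
Offset 21: leading byte 0xE7 = 11100111 → 3-byte char #7 = E7 AF A7.
Offset 24: leading byte 0xF0 = 11110000 → 4-byte char #8 = F0 93 87 82.
Leading byte 0xF0 = 11110000 matches 11110xxx → 4-byte sequence.
Byte 1: 0xF0 = 11110000, payload 000 (3 bits).
Byte 2: 0x93 = 10010011 (10xxxxxx ✓), payload 010011.
Byte 3: 0x87 = 10000111 (10xxxxxx ✓), payload 000111.
Byte 4: 0x82 = 10000010 (10xxxxxx ✓), payload 000010.
Concatenate: 000010011000111000010 = 0x131C2 (21 bits → U+131C2).

U+131C2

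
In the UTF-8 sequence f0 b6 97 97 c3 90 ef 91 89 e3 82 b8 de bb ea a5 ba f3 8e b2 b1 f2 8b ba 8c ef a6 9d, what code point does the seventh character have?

Offset 0: leading byte 0xF0 = 11110000 → 4-byte char #1 = F0 B6 97 97.
Offset 4: leading byte 0xC3 = 11000011 → 2-byte char #2 = C3 90.
Offset 6: leading byte 0xEF = 11101111 → 3-byte char #3 = EF 91 89.
Offset 9: leading byte 0xE3 = 11100011 → 3-byte char #4 = E3 82 B8.
Offset 12: leading byte 0xDE = 11011110 → 2-byte char #5 = DE BB.
Offset 14: leading byte 0xEA = 11101010 → 3-byte char #6 = EA A5 BA.
Offset 17: leading byte 0xF3 = 11110011 → 4-byte char #7 = F3 8E B2 B1.
Leading byte 0xF3 = 11110011 matches 11110xxx → 4-byte sequence.
Byte 1: 0xF3 = 11110011, payload 011 (3 bits).
Byte 2: 0x8E = 10001110 (10xxxxxx ✓), payload 001110.
Byte 3: 0xB2 = 10110010 (10xxxxxx ✓), payload 110010.
Byte 4: 0xB1 = 10110001 (10xxxxxx ✓), payload 110001.
Concatenate: 011001110110010110001 = 0xCECB1 (21 bits → U+CECB1).

U+CECB1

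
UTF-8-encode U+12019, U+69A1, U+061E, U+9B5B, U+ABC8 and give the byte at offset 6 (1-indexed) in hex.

0xA6

1-indexed offset 6 is 0-indexed offset 5.
U+12019 → 4-byte form F0 92 80 99 at offsets 0–3.
U+69A1 → 3-byte form E6 A6 A1 at offsets 4–6.
Offset 5 falls in char 2's range; it's byte 2 of E6 A6 A1 = 0xA6.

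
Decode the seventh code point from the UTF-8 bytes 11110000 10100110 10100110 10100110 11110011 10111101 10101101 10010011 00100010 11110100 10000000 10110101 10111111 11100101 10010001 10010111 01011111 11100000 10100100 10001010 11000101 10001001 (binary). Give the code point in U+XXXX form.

Offset 0: leading byte 0xF0 = 11110000 → 4-byte char #1 = F0 A6 A6 A6.
Offset 4: leading byte 0xF3 = 11110011 → 4-byte char #2 = F3 BD AD 93.
Offset 8: leading byte 0x22 = 00100010 → 1-byte char #3 = 22.
Offset 9: leading byte 0xF4 = 11110100 → 4-byte char #4 = F4 80 B5 BF.
Offset 13: leading byte 0xE5 = 11100101 → 3-byte char #5 = E5 91 97.
Offset 16: leading byte 0x5F = 01011111 → 1-byte char #6 = 5F.
Offset 17: leading byte 0xE0 = 11100000 → 3-byte char #7 = E0 A4 8A.
Leading byte 0xE0 = 11100000 matches 1110xxxx → 3-byte sequence.
Byte 1: 0xE0 = 11100000, payload 0000 (4 bits).
Byte 2: 0xA4 = 10100100 (10xxxxxx ✓), payload 100100.
Byte 3: 0x8A = 10001010 (10xxxxxx ✓), payload 001010.
Concatenate: 0000100100001010 = 0x90A (16 bits → U+090A).

U+090A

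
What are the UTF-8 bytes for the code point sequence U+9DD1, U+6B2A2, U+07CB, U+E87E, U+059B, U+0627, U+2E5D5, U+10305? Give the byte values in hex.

E9 B7 91 F1 AB 8A A2 DF 8B EE A1 BE D6 9B D8 A7 F0 AE 97 95 F0 90 8C 85

U+9DD1: 3-byte form → E9 B7 91.
U+6B2A2: 4-byte form → F1 AB 8A A2.
U+07CB: 2-byte form → DF 8B.
U+E87E: 3-byte form → EE A1 BE.
U+059B: 2-byte form → D6 9B.
U+0627: 2-byte form → D8 A7.
U+2E5D5: 4-byte form → F0 AE 97 95.
U+10305: 4-byte form → F0 90 8C 85.
Concatenated (24 bytes): E9 B7 91 F1 AB 8A A2 DF 8B EE A1 BE D6 9B D8 A7 F0 AE 97 95 F0 90 8C 85.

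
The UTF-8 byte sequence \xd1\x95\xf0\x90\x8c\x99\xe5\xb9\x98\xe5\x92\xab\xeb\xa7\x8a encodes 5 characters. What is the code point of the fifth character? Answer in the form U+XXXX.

Offset 0: leading byte 0xD1 = 11010001 → 2-byte char #1 = D1 95.
Offset 2: leading byte 0xF0 = 11110000 → 4-byte char #2 = F0 90 8C 99.
Offset 6: leading byte 0xE5 = 11100101 → 3-byte char #3 = E5 B9 98.
Offset 9: leading byte 0xE5 = 11100101 → 3-byte char #4 = E5 92 AB.
Offset 12: leading byte 0xEB = 11101011 → 3-byte char #5 = EB A7 8A.
Leading byte 0xEB = 11101011 matches 1110xxxx → 3-byte sequence.
Byte 1: 0xEB = 11101011, payload 1011 (4 bits).
Byte 2: 0xA7 = 10100111 (10xxxxxx ✓), payload 100111.
Byte 3: 0x8A = 10001010 (10xxxxxx ✓), payload 001010.
Concatenate: 1011100111001010 = 0xB9CA (16 bits → U+B9CA).

U+B9CA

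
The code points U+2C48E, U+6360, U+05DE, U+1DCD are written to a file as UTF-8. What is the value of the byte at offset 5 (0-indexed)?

0x8D

U+2C48E → 4-byte form F0 AC 92 8E at offsets 0–3.
U+6360 → 3-byte form E6 8D A0 at offsets 4–6.
Offset 5 falls in char 2's range; it's byte 2 of E6 8D A0 = 0x8D.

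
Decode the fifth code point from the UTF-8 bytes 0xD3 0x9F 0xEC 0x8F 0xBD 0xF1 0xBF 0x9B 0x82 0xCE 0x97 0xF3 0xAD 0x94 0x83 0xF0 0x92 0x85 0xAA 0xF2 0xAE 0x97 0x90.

Offset 0: leading byte 0xD3 = 11010011 → 2-byte char #1 = D3 9F.
Offset 2: leading byte 0xEC = 11101100 → 3-byte char #2 = EC 8F BD.
Offset 5: leading byte 0xF1 = 11110001 → 4-byte char #3 = F1 BF 9B 82.
Offset 9: leading byte 0xCE = 11001110 → 2-byte char #4 = CE 97.
Offset 11: leading byte 0xF3 = 11110011 → 4-byte char #5 = F3 AD 94 83.
Leading byte 0xF3 = 11110011 matches 11110xxx → 4-byte sequence.
Byte 1: 0xF3 = 11110011, payload 011 (3 bits).
Byte 2: 0xAD = 10101101 (10xxxxxx ✓), payload 101101.
Byte 3: 0x94 = 10010100 (10xxxxxx ✓), payload 010100.
Byte 4: 0x83 = 10000011 (10xxxxxx ✓), payload 000011.
Concatenate: 011101101010100000011 = 0xED503 (21 bits → U+ED503).

U+ED503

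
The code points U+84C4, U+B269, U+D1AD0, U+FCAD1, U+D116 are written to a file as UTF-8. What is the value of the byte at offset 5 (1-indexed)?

0x89

1-indexed offset 5 is 0-indexed offset 4.
U+84C4 → 3-byte form E8 93 84 at offsets 0–2.
U+B269 → 3-byte form EB 89 A9 at offsets 3–5.
Offset 4 falls in char 2's range; it's byte 2 of EB 89 A9 = 0x89.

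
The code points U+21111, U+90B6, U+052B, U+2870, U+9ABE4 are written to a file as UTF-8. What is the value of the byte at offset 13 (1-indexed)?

0xF2

1-indexed offset 13 is 0-indexed offset 12.
U+21111 → 4-byte form F0 A1 84 91 at offsets 0–3.
U+90B6 → 3-byte form E9 82 B6 at offsets 4–6.
U+052B → 2-byte form D4 AB at offsets 7–8.
U+2870 → 3-byte form E2 A1 B0 at offsets 9–11.
U+9ABE4 → 4-byte form F2 9A AF A4 at offsets 12–15.
Offset 12 falls in char 5's range; it's byte 1 of F2 9A AF A4 = 0xF2.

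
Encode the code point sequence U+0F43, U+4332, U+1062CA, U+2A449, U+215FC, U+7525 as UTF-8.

U+0F43: 3-byte form → E0 BD 83.
U+4332: 3-byte form → E4 8C B2.
U+1062CA: 4-byte form → F4 86 8B 8A.
U+2A449: 4-byte form → F0 AA 91 89.
U+215FC: 4-byte form → F0 A1 97 BC.
U+7525: 3-byte form → E7 94 A5.
Concatenated (21 bytes): E0 BD 83 E4 8C B2 F4 86 8B 8A F0 AA 91 89 F0 A1 97 BC E7 94 A5.

E0 BD 83 E4 8C B2 F4 86 8B 8A F0 AA 91 89 F0 A1 97 BC E7 94 A5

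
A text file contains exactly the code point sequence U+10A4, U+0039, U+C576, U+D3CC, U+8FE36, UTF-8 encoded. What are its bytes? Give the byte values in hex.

E1 82 A4 39 EC 95 B6 ED 8F 8C F2 8F B8 B6

U+10A4: 3-byte form → E1 82 A4.
U+0039: 1-byte form → 39.
U+C576: 3-byte form → EC 95 B6.
U+D3CC: 3-byte form → ED 8F 8C.
U+8FE36: 4-byte form → F2 8F B8 B6.
Concatenated (14 bytes): E1 82 A4 39 EC 95 B6 ED 8F 8C F2 8F B8 B6.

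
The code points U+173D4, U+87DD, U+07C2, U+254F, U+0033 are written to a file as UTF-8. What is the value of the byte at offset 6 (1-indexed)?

1-indexed offset 6 is 0-indexed offset 5.
U+173D4 → 4-byte form F0 97 8F 94 at offsets 0–3.
U+87DD → 3-byte form E8 9F 9D at offsets 4–6.
Offset 5 falls in char 2's range; it's byte 2 of E8 9F 9D = 0x9F.

0x9F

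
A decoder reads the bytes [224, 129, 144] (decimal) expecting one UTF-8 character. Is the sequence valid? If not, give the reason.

Leading byte 0xE0 = 11100000 → 3-byte form.
Continuation bytes all match 10xxxxxx. Payload decodes to 0x50.
But 0x50 < 0x800, the minimum for a 3-byte sequence — this is an overlong encoding.

invalid (overlong encoding)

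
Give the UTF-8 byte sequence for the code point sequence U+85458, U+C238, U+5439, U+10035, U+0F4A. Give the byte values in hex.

U+85458: 4-byte form → F2 85 91 98.
U+C238: 3-byte form → EC 88 B8.
U+5439: 3-byte form → E5 90 B9.
U+10035: 4-byte form → F0 90 80 B5.
U+0F4A: 3-byte form → E0 BD 8A.
Concatenated (17 bytes): F2 85 91 98 EC 88 B8 E5 90 B9 F0 90 80 B5 E0 BD 8A.

F2 85 91 98 EC 88 B8 E5 90 B9 F0 90 80 B5 E0 BD 8A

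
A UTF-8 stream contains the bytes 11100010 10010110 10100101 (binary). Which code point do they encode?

Leading byte 0xE2 = 11100010 matches 1110xxxx → 3-byte sequence.
Byte 1: 0xE2 = 11100010, payload 0010 (4 bits).
Byte 2: 0x96 = 10010110 (10xxxxxx ✓), payload 010110.
Byte 3: 0xA5 = 10100101 (10xxxxxx ✓), payload 100101.
Concatenate: 0010010110100101 = 0x25A5 (16 bits → U+25A5).

U+25A5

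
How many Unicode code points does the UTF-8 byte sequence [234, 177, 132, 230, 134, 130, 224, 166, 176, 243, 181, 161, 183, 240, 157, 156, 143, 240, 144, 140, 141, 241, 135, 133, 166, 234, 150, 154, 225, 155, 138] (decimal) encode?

9

Byte at offset 0: 0xEA = 11101010 → 3-byte char (#1). Advance 3.
Byte at offset 3: 0xE6 = 11100110 → 3-byte char (#2). Advance 3.
Byte at offset 6: 0xE0 = 11100000 → 3-byte char (#3). Advance 3.
Byte at offset 9: 0xF3 = 11110011 → 4-byte char (#4). Advance 4.
Byte at offset 13: 0xF0 = 11110000 → 4-byte char (#5). Advance 4.
Byte at offset 17: 0xF0 = 11110000 → 4-byte char (#6). Advance 4.
Byte at offset 21: 0xF1 = 11110001 → 4-byte char (#7). Advance 4.
Byte at offset 25: 0xEA = 11101010 → 3-byte char (#8). Advance 3.
Byte at offset 28: 0xE1 = 11100001 → 3-byte char (#9). Advance 3.
Reached end at offset 31 after 9 code points.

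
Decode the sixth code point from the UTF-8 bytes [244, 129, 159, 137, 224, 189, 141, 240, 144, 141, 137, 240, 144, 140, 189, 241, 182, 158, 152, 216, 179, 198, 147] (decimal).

Offset 0: leading byte 0xF4 = 11110100 → 4-byte char #1 = F4 81 9F 89.
Offset 4: leading byte 0xE0 = 11100000 → 3-byte char #2 = E0 BD 8D.
Offset 7: leading byte 0xF0 = 11110000 → 4-byte char #3 = F0 90 8D 89.
Offset 11: leading byte 0xF0 = 11110000 → 4-byte char #4 = F0 90 8C BD.
Offset 15: leading byte 0xF1 = 11110001 → 4-byte char #5 = F1 B6 9E 98.
Offset 19: leading byte 0xD8 = 11011000 → 2-byte char #6 = D8 B3.
Leading byte 0xD8 = 11011000 matches 110xxxxx → 2-byte sequence.
Byte 1: 0xD8 = 11011000, payload 11000 (5 bits).
Byte 2: 0xB3 = 10110011 (10xxxxxx ✓), payload 110011.
Concatenate: 11000110011 = 0x633 (11 bits → U+0633).

U+0633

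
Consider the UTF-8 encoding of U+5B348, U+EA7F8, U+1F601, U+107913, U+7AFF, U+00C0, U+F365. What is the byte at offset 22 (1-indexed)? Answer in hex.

0xEF

1-indexed offset 22 is 0-indexed offset 21.
U+5B348 → 4-byte form F1 9B 8D 88 at offsets 0–3.
U+EA7F8 → 4-byte form F3 AA 9F B8 at offsets 4–7.
U+1F601 → 4-byte form F0 9F 98 81 at offsets 8–11.
U+107913 → 4-byte form F4 87 A4 93 at offsets 12–15.
U+7AFF → 3-byte form E7 AB BF at offsets 16–18.
U+00C0 → 2-byte form C3 80 at offsets 19–20.
U+F365 → 3-byte form EF 8D A5 at offsets 21–23.
Offset 21 falls in char 7's range; it's byte 1 of EF 8D A5 = 0xEF.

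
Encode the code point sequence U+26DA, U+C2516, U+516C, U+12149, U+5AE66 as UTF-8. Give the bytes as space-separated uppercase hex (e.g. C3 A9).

U+26DA: 3-byte form → E2 9B 9A.
U+C2516: 4-byte form → F3 82 94 96.
U+516C: 3-byte form → E5 85 AC.
U+12149: 4-byte form → F0 92 85 89.
U+5AE66: 4-byte form → F1 9A B9 A6.
Concatenated (18 bytes): E2 9B 9A F3 82 94 96 E5 85 AC F0 92 85 89 F1 9A B9 A6.

E2 9B 9A F3 82 94 96 E5 85 AC F0 92 85 89 F1 9A B9 A6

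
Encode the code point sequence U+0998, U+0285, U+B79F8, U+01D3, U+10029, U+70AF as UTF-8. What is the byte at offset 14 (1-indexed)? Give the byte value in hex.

0x80

1-indexed offset 14 is 0-indexed offset 13.
U+0998 → 3-byte form E0 A6 98 at offsets 0–2.
U+0285 → 2-byte form CA 85 at offsets 3–4.
U+B79F8 → 4-byte form F2 B7 A7 B8 at offsets 5–8.
U+01D3 → 2-byte form C7 93 at offsets 9–10.
U+10029 → 4-byte form F0 90 80 A9 at offsets 11–14.
Offset 13 falls in char 5's range; it's byte 3 of F0 90 80 A9 = 0x80.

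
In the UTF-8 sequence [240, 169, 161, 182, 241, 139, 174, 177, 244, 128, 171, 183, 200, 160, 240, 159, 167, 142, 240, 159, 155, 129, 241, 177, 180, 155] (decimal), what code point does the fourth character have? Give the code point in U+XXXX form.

Offset 0: leading byte 0xF0 = 11110000 → 4-byte char #1 = F0 A9 A1 B6.
Offset 4: leading byte 0xF1 = 11110001 → 4-byte char #2 = F1 8B AE B1.
Offset 8: leading byte 0xF4 = 11110100 → 4-byte char #3 = F4 80 AB B7.
Offset 12: leading byte 0xC8 = 11001000 → 2-byte char #4 = C8 A0.
Leading byte 0xC8 = 11001000 matches 110xxxxx → 2-byte sequence.
Byte 1: 0xC8 = 11001000, payload 01000 (5 bits).
Byte 2: 0xA0 = 10100000 (10xxxxxx ✓), payload 100000.
Concatenate: 01000100000 = 0x220 (11 bits → U+0220).

U+0220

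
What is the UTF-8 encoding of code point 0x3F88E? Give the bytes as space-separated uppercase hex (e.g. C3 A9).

U+3F88E = 0x3F88E = 260238 decimal. In range U+10000–U+10FFFF → 4-byte form: 11110xxx 10xxxxxx 10xxxxxx 10xxxxxx.
Binary (21 bits): 000111111100010001110.
Split 3+6+6+6: 000 | 111111 | 100010 | 001110.
Byte 1: 11110000 = 0xF0.
Byte 2: 10111111 = 0xBF.
Byte 3: 10100010 = 0xA2.
Byte 4: 10001110 = 0x8E.

F0 BF A2 8E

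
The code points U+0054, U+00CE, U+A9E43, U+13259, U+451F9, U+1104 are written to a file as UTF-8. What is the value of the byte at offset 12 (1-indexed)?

1-indexed offset 12 is 0-indexed offset 11.
U+0054 → 1-byte form 54 at offsets 0–0.
U+00CE → 2-byte form C3 8E at offsets 1–2.
U+A9E43 → 4-byte form F2 A9 B9 83 at offsets 3–6.
U+13259 → 4-byte form F0 93 89 99 at offsets 7–10.
U+451F9 → 4-byte form F1 85 87 B9 at offsets 11–14.
Offset 11 falls in char 5's range; it's byte 1 of F1 85 87 B9 = 0xF1.

0xF1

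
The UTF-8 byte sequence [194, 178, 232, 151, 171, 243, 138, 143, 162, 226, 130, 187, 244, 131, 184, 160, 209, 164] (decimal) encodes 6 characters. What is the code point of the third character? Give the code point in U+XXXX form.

Offset 0: leading byte 0xC2 = 11000010 → 2-byte char #1 = C2 B2.
Offset 2: leading byte 0xE8 = 11101000 → 3-byte char #2 = E8 97 AB.
Offset 5: leading byte 0xF3 = 11110011 → 4-byte char #3 = F3 8A 8F A2.
Leading byte 0xF3 = 11110011 matches 11110xxx → 4-byte sequence.
Byte 1: 0xF3 = 11110011, payload 011 (3 bits).
Byte 2: 0x8A = 10001010 (10xxxxxx ✓), payload 001010.
Byte 3: 0x8F = 10001111 (10xxxxxx ✓), payload 001111.
Byte 4: 0xA2 = 10100010 (10xxxxxx ✓), payload 100010.
Concatenate: 011001010001111100010 = 0xCA3E2 (21 bits → U+CA3E2).

U+CA3E2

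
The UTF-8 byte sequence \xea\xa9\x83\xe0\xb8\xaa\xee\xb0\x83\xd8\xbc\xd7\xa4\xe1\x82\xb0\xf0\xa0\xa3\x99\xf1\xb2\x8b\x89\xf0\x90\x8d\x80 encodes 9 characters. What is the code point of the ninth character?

Offset 0: leading byte 0xEA = 11101010 → 3-byte char #1 = EA A9 83.
Offset 3: leading byte 0xE0 = 11100000 → 3-byte char #2 = E0 B8 AA.
Offset 6: leading byte 0xEE = 11101110 → 3-byte char #3 = EE B0 83.
Offset 9: leading byte 0xD8 = 11011000 → 2-byte char #4 = D8 BC.
Offset 11: leading byte 0xD7 = 11010111 → 2-byte char #5 = D7 A4.
Offset 13: leading byte 0xE1 = 11100001 → 3-byte char #6 = E1 82 B0.
Offset 16: leading byte 0xF0 = 11110000 → 4-byte char #7 = F0 A0 A3 99.
Offset 20: leading byte 0xF1 = 11110001 → 4-byte char #8 = F1 B2 8B 89.
Offset 24: leading byte 0xF0 = 11110000 → 4-byte char #9 = F0 90 8D 80.
Leading byte 0xF0 = 11110000 matches 11110xxx → 4-byte sequence.
Byte 1: 0xF0 = 11110000, payload 000 (3 bits).
Byte 2: 0x90 = 10010000 (10xxxxxx ✓), payload 010000.
Byte 3: 0x8D = 10001101 (10xxxxxx ✓), payload 001101.
Byte 4: 0x80 = 10000000 (10xxxxxx ✓), payload 000000.
Concatenate: 000010000001101000000 = 0x10340 (21 bits → U+10340).

U+10340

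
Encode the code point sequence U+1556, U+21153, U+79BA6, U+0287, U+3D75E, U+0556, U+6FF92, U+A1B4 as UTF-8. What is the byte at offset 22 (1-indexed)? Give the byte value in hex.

0xBE

1-indexed offset 22 is 0-indexed offset 21.
U+1556 → 3-byte form E1 95 96 at offsets 0–2.
U+21153 → 4-byte form F0 A1 85 93 at offsets 3–6.
U+79BA6 → 4-byte form F1 B9 AE A6 at offsets 7–10.
U+0287 → 2-byte form CA 87 at offsets 11–12.
U+3D75E → 4-byte form F0 BD 9D 9E at offsets 13–16.
U+0556 → 2-byte form D5 96 at offsets 17–18.
U+6FF92 → 4-byte form F1 AF BE 92 at offsets 19–22.
Offset 21 falls in char 7's range; it's byte 3 of F1 AF BE 92 = 0xBE.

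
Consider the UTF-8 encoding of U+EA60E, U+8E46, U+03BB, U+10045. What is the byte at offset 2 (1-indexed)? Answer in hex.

1-indexed offset 2 is 0-indexed offset 1.
U+EA60E → 4-byte form F3 AA 98 8E at offsets 0–3.
Offset 1 falls in char 1's range; it's byte 2 of F3 AA 98 8E = 0xAA.

0xAA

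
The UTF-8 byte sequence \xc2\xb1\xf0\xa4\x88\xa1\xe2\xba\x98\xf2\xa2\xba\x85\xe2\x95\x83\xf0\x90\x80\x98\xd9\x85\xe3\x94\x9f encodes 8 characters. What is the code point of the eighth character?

U+351F

Offset 0: leading byte 0xC2 = 11000010 → 2-byte char #1 = C2 B1.
Offset 2: leading byte 0xF0 = 11110000 → 4-byte char #2 = F0 A4 88 A1.
Offset 6: leading byte 0xE2 = 11100010 → 3-byte char #3 = E2 BA 98.
Offset 9: leading byte 0xF2 = 11110010 → 4-byte char #4 = F2 A2 BA 85.
Offset 13: leading byte 0xE2 = 11100010 → 3-byte char #5 = E2 95 83.
Offset 16: leading byte 0xF0 = 11110000 → 4-byte char #6 = F0 90 80 98.
Offset 20: leading byte 0xD9 = 11011001 → 2-byte char #7 = D9 85.
Offset 22: leading byte 0xE3 = 11100011 → 3-byte char #8 = E3 94 9F.
Leading byte 0xE3 = 11100011 matches 1110xxxx → 3-byte sequence.
Byte 1: 0xE3 = 11100011, payload 0011 (4 bits).
Byte 2: 0x94 = 10010100 (10xxxxxx ✓), payload 010100.
Byte 3: 0x9F = 10011111 (10xxxxxx ✓), payload 011111.
Concatenate: 0011010100011111 = 0x351F (16 bits → U+351F).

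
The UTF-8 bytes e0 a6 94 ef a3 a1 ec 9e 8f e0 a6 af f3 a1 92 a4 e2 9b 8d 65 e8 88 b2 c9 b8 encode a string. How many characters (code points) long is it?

9

Byte at offset 0: 0xE0 = 11100000 → 3-byte char (#1). Advance 3.
Byte at offset 3: 0xEF = 11101111 → 3-byte char (#2). Advance 3.
Byte at offset 6: 0xEC = 11101100 → 3-byte char (#3). Advance 3.
Byte at offset 9: 0xE0 = 11100000 → 3-byte char (#4). Advance 3.
Byte at offset 12: 0xF3 = 11110011 → 4-byte char (#5). Advance 4.
Byte at offset 16: 0xE2 = 11100010 → 3-byte char (#6). Advance 3.
Byte at offset 19: 0x65 = 01100101 → 1-byte char (#7). Advance 1.
Byte at offset 20: 0xE8 = 11101000 → 3-byte char (#8). Advance 3.
Byte at offset 23: 0xC9 = 11001001 → 2-byte char (#9). Advance 2.
Reached end at offset 25 after 9 code points.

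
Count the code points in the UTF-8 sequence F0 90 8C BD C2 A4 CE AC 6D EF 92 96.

5

Byte at offset 0: 0xF0 = 11110000 → 4-byte char (#1). Advance 4.
Byte at offset 4: 0xC2 = 11000010 → 2-byte char (#2). Advance 2.
Byte at offset 6: 0xCE = 11001110 → 2-byte char (#3). Advance 2.
Byte at offset 8: 0x6D = 01101101 → 1-byte char (#4). Advance 1.
Byte at offset 9: 0xEF = 11101111 → 3-byte char (#5). Advance 3.
Reached end at offset 12 after 5 code points.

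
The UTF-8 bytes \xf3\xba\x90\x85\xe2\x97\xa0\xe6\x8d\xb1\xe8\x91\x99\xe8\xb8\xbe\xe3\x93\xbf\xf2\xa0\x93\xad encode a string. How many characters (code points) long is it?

Byte at offset 0: 0xF3 = 11110011 → 4-byte char (#1). Advance 4.
Byte at offset 4: 0xE2 = 11100010 → 3-byte char (#2). Advance 3.
Byte at offset 7: 0xE6 = 11100110 → 3-byte char (#3). Advance 3.
Byte at offset 10: 0xE8 = 11101000 → 3-byte char (#4). Advance 3.
Byte at offset 13: 0xE8 = 11101000 → 3-byte char (#5). Advance 3.
Byte at offset 16: 0xE3 = 11100011 → 3-byte char (#6). Advance 3.
Byte at offset 19: 0xF2 = 11110010 → 4-byte char (#7). Advance 4.
Reached end at offset 23 after 7 code points.

7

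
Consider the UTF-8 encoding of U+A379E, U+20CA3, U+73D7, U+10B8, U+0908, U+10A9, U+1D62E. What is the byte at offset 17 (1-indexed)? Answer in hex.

1-indexed offset 17 is 0-indexed offset 16.
U+A379E → 4-byte form F2 A3 9E 9E at offsets 0–3.
U+20CA3 → 4-byte form F0 A0 B2 A3 at offsets 4–7.
U+73D7 → 3-byte form E7 8F 97 at offsets 8–10.
U+10B8 → 3-byte form E1 82 B8 at offsets 11–13.
U+0908 → 3-byte form E0 A4 88 at offsets 14–16.
Offset 16 falls in char 5's range; it's byte 3 of E0 A4 88 = 0x88.

0x88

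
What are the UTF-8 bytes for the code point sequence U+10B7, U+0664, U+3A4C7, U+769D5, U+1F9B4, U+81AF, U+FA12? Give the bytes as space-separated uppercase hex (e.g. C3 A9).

E1 82 B7 D9 A4 F0 BA 93 87 F1 B6 A7 95 F0 9F A6 B4 E8 86 AF EF A8 92

U+10B7: 3-byte form → E1 82 B7.
U+0664: 2-byte form → D9 A4.
U+3A4C7: 4-byte form → F0 BA 93 87.
U+769D5: 4-byte form → F1 B6 A7 95.
U+1F9B4: 4-byte form → F0 9F A6 B4.
U+81AF: 3-byte form → E8 86 AF.
U+FA12: 3-byte form → EF A8 92.
Concatenated (23 bytes): E1 82 B7 D9 A4 F0 BA 93 87 F1 B6 A7 95 F0 9F A6 B4 E8 86 AF EF A8 92.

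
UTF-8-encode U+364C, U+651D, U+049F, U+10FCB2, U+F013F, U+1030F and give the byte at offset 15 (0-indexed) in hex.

0xBF

U+364C → 3-byte form E3 99 8C at offsets 0–2.
U+651D → 3-byte form E6 94 9D at offsets 3–5.
U+049F → 2-byte form D2 9F at offsets 6–7.
U+10FCB2 → 4-byte form F4 8F B2 B2 at offsets 8–11.
U+F013F → 4-byte form F3 B0 84 BF at offsets 12–15.
Offset 15 falls in char 5's range; it's byte 4 of F3 B0 84 BF = 0xBF.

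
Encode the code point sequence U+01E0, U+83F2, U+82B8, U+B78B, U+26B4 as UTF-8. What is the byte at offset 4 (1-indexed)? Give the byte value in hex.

0x8F

1-indexed offset 4 is 0-indexed offset 3.
U+01E0 → 2-byte form C7 A0 at offsets 0–1.
U+83F2 → 3-byte form E8 8F B2 at offsets 2–4.
Offset 3 falls in char 2's range; it's byte 2 of E8 8F B2 = 0x8F.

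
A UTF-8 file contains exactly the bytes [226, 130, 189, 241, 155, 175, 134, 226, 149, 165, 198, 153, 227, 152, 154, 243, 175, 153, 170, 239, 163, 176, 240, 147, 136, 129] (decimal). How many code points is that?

8

Byte at offset 0: 0xE2 = 11100010 → 3-byte char (#1). Advance 3.
Byte at offset 3: 0xF1 = 11110001 → 4-byte char (#2). Advance 4.
Byte at offset 7: 0xE2 = 11100010 → 3-byte char (#3). Advance 3.
Byte at offset 10: 0xC6 = 11000110 → 2-byte char (#4). Advance 2.
Byte at offset 12: 0xE3 = 11100011 → 3-byte char (#5). Advance 3.
Byte at offset 15: 0xF3 = 11110011 → 4-byte char (#6). Advance 4.
Byte at offset 19: 0xEF = 11101111 → 3-byte char (#7). Advance 3.
Byte at offset 22: 0xF0 = 11110000 → 4-byte char (#8). Advance 4.
Reached end at offset 26 after 8 code points.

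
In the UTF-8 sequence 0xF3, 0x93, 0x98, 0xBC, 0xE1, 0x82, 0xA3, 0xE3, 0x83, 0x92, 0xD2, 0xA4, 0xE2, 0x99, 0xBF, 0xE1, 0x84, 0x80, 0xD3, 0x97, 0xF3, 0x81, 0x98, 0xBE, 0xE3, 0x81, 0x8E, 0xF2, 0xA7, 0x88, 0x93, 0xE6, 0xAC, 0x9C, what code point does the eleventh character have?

Offset 0: leading byte 0xF3 = 11110011 → 4-byte char #1 = F3 93 98 BC.
Offset 4: leading byte 0xE1 = 11100001 → 3-byte char #2 = E1 82 A3.
Offset 7: leading byte 0xE3 = 11100011 → 3-byte char #3 = E3 83 92.
Offset 10: leading byte 0xD2 = 11010010 → 2-byte char #4 = D2 A4.
Offset 12: leading byte 0xE2 = 11100010 → 3-byte char #5 = E2 99 BF.
Offset 15: leading byte 0xE1 = 11100001 → 3-byte char #6 = E1 84 80.
Offset 18: leading byte 0xD3 = 11010011 → 2-byte char #7 = D3 97.
Offset 20: leading byte 0xF3 = 11110011 → 4-byte char #8 = F3 81 98 BE.
Offset 24: leading byte 0xE3 = 11100011 → 3-byte char #9 = E3 81 8E.
Offset 27: leading byte 0xF2 = 11110010 → 4-byte char #10 = F2 A7 88 93.
Offset 31: leading byte 0xE6 = 11100110 → 3-byte char #11 = E6 AC 9C.
Leading byte 0xE6 = 11100110 matches 1110xxxx → 3-byte sequence.
Byte 1: 0xE6 = 11100110, payload 0110 (4 bits).
Byte 2: 0xAC = 10101100 (10xxxxxx ✓), payload 101100.
Byte 3: 0x9C = 10011100 (10xxxxxx ✓), payload 011100.
Concatenate: 0110101100011100 = 0x6B1C (16 bits → U+6B1C).

U+6B1C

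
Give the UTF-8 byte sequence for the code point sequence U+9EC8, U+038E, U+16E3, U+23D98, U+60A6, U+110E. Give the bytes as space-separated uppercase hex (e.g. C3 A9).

U+9EC8: 3-byte form → E9 BB 88.
U+038E: 2-byte form → CE 8E.
U+16E3: 3-byte form → E1 9B A3.
U+23D98: 4-byte form → F0 A3 B6 98.
U+60A6: 3-byte form → E6 82 A6.
U+110E: 3-byte form → E1 84 8E.
Concatenated (18 bytes): E9 BB 88 CE 8E E1 9B A3 F0 A3 B6 98 E6 82 A6 E1 84 8E.

E9 BB 88 CE 8E E1 9B A3 F0 A3 B6 98 E6 82 A6 E1 84 8E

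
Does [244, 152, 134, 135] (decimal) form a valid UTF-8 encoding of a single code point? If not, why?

Leading byte 0xF4 = 11110100 → 4-byte form.
Payload = 0x118187, which exceeds U+10FFFF, the maximum Unicode code point. (Leading bytes F5–FF, or F4 followed by ≥ 0x90, are invalid.)

invalid (encodes a value above U+10FFFF)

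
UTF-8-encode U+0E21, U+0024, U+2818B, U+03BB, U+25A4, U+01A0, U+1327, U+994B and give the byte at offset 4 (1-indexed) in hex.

1-indexed offset 4 is 0-indexed offset 3.
U+0E21 → 3-byte form E0 B8 A1 at offsets 0–2.
U+0024 → 1-byte form 24 at offsets 3–3.
Offset 3 falls in char 2's range; it's byte 1 of 24 = 0x24.

0x24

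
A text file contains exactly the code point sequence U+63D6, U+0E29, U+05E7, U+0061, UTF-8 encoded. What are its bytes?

U+63D6: 3-byte form → E6 8F 96.
U+0E29: 3-byte form → E0 B8 A9.
U+05E7: 2-byte form → D7 A7.
U+0061: 1-byte form → 61.
Concatenated (9 bytes): E6 8F 96 E0 B8 A9 D7 A7 61.

E6 8F 96 E0 B8 A9 D7 A7 61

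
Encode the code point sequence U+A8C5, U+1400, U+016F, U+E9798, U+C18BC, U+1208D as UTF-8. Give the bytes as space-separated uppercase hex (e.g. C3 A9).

U+A8C5: 3-byte form → EA A3 85.
U+1400: 3-byte form → E1 90 80.
U+016F: 2-byte form → C5 AF.
U+E9798: 4-byte form → F3 A9 9E 98.
U+C18BC: 4-byte form → F3 81 A2 BC.
U+1208D: 4-byte form → F0 92 82 8D.
Concatenated (20 bytes): EA A3 85 E1 90 80 C5 AF F3 A9 9E 98 F3 81 A2 BC F0 92 82 8D.

EA A3 85 E1 90 80 C5 AF F3 A9 9E 98 F3 81 A2 BC F0 92 82 8D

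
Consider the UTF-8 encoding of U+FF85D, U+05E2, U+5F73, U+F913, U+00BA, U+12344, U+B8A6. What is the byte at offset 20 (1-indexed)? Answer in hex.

0xA2

1-indexed offset 20 is 0-indexed offset 19.
U+FF85D → 4-byte form F3 BF A1 9D at offsets 0–3.
U+05E2 → 2-byte form D7 A2 at offsets 4–5.
U+5F73 → 3-byte form E5 BD B3 at offsets 6–8.
U+F913 → 3-byte form EF A4 93 at offsets 9–11.
U+00BA → 2-byte form C2 BA at offsets 12–13.
U+12344 → 4-byte form F0 92 8D 84 at offsets 14–17.
U+B8A6 → 3-byte form EB A2 A6 at offsets 18–20.
Offset 19 falls in char 7's range; it's byte 2 of EB A2 A6 = 0xA2.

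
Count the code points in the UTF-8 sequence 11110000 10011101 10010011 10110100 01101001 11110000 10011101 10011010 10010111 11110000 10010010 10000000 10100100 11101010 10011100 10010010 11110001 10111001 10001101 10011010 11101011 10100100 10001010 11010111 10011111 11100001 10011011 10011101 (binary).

9

Byte at offset 0: 0xF0 = 11110000 → 4-byte char (#1). Advance 4.
Byte at offset 4: 0x69 = 01101001 → 1-byte char (#2). Advance 1.
Byte at offset 5: 0xF0 = 11110000 → 4-byte char (#3). Advance 4.
Byte at offset 9: 0xF0 = 11110000 → 4-byte char (#4). Advance 4.
Byte at offset 13: 0xEA = 11101010 → 3-byte char (#5). Advance 3.
Byte at offset 16: 0xF1 = 11110001 → 4-byte char (#6). Advance 4.
Byte at offset 20: 0xEB = 11101011 → 3-byte char (#7). Advance 3.
Byte at offset 23: 0xD7 = 11010111 → 2-byte char (#8). Advance 2.
Byte at offset 25: 0xE1 = 11100001 → 3-byte char (#9). Advance 3.
Reached end at offset 28 after 9 code points.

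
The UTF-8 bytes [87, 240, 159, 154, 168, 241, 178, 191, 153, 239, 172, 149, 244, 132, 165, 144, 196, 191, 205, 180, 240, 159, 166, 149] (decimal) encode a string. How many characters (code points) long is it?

Byte at offset 0: 0x57 = 01010111 → 1-byte char (#1). Advance 1.
Byte at offset 1: 0xF0 = 11110000 → 4-byte char (#2). Advance 4.
Byte at offset 5: 0xF1 = 11110001 → 4-byte char (#3). Advance 4.
Byte at offset 9: 0xEF = 11101111 → 3-byte char (#4). Advance 3.
Byte at offset 12: 0xF4 = 11110100 → 4-byte char (#5). Advance 4.
Byte at offset 16: 0xC4 = 11000100 → 2-byte char (#6). Advance 2.
Byte at offset 18: 0xCD = 11001101 → 2-byte char (#7). Advance 2.
Byte at offset 20: 0xF0 = 11110000 → 4-byte char (#8). Advance 4.
Reached end at offset 24 after 8 code points.

8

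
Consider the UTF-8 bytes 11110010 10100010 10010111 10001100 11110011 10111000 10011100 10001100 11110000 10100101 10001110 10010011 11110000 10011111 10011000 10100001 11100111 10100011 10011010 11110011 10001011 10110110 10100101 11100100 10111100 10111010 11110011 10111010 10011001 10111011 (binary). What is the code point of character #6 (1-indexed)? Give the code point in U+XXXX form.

Offset 0: leading byte 0xF2 = 11110010 → 4-byte char #1 = F2 A2 97 8C.
Offset 4: leading byte 0xF3 = 11110011 → 4-byte char #2 = F3 B8 9C 8C.
Offset 8: leading byte 0xF0 = 11110000 → 4-byte char #3 = F0 A5 8E 93.
Offset 12: leading byte 0xF0 = 11110000 → 4-byte char #4 = F0 9F 98 A1.
Offset 16: leading byte 0xE7 = 11100111 → 3-byte char #5 = E7 A3 9A.
Offset 19: leading byte 0xF3 = 11110011 → 4-byte char #6 = F3 8B B6 A5.
Leading byte 0xF3 = 11110011 matches 11110xxx → 4-byte sequence.
Byte 1: 0xF3 = 11110011, payload 011 (3 bits).
Byte 2: 0x8B = 10001011 (10xxxxxx ✓), payload 001011.
Byte 3: 0xB6 = 10110110 (10xxxxxx ✓), payload 110110.
Byte 4: 0xA5 = 10100101 (10xxxxxx ✓), payload 100101.
Concatenate: 011001011110110100101 = 0xCBDA5 (21 bits → U+CBDA5).

U+CBDA5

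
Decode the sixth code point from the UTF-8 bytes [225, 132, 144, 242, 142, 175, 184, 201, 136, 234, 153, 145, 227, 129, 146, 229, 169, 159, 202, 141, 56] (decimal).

Offset 0: leading byte 0xE1 = 11100001 → 3-byte char #1 = E1 84 90.
Offset 3: leading byte 0xF2 = 11110010 → 4-byte char #2 = F2 8E AF B8.
Offset 7: leading byte 0xC9 = 11001001 → 2-byte char #3 = C9 88.
Offset 9: leading byte 0xEA = 11101010 → 3-byte char #4 = EA 99 91.
Offset 12: leading byte 0xE3 = 11100011 → 3-byte char #5 = E3 81 92.
Offset 15: leading byte 0xE5 = 11100101 → 3-byte char #6 = E5 A9 9F.
Leading byte 0xE5 = 11100101 matches 1110xxxx → 3-byte sequence.
Byte 1: 0xE5 = 11100101, payload 0101 (4 bits).
Byte 2: 0xA9 = 10101001 (10xxxxxx ✓), payload 101001.
Byte 3: 0x9F = 10011111 (10xxxxxx ✓), payload 011111.
Concatenate: 0101101001011111 = 0x5A5F (16 bits → U+5A5F).

U+5A5F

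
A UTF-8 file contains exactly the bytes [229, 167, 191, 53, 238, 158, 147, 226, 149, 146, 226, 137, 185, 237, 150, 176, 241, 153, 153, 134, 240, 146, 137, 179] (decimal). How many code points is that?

8

Byte at offset 0: 0xE5 = 11100101 → 3-byte char (#1). Advance 3.
Byte at offset 3: 0x35 = 00110101 → 1-byte char (#2). Advance 1.
Byte at offset 4: 0xEE = 11101110 → 3-byte char (#3). Advance 3.
Byte at offset 7: 0xE2 = 11100010 → 3-byte char (#4). Advance 3.
Byte at offset 10: 0xE2 = 11100010 → 3-byte char (#5). Advance 3.
Byte at offset 13: 0xED = 11101101 → 3-byte char (#6). Advance 3.
Byte at offset 16: 0xF1 = 11110001 → 4-byte char (#7). Advance 4.
Byte at offset 20: 0xF0 = 11110000 → 4-byte char (#8). Advance 4.
Reached end at offset 24 after 8 code points.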